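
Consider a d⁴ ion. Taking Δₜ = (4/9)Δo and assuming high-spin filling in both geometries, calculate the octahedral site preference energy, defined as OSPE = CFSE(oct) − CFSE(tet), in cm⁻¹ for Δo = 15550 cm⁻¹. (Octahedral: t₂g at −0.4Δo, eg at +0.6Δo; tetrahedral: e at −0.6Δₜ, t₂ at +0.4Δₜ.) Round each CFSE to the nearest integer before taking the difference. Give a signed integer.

In an octahedral site d⁴ (HS) is t2g^3 e_g^1, giving CFSE(oct) = -0.6Δo = -9330 cm⁻¹.
Tetrahedral e^2 t2^2 gives -0.4Δₜ = -0.4 × (4/9) × 15550 = -2764 cm⁻¹.
OSPE = -9330 − (-2764) = -6566 cm⁻¹.

-6566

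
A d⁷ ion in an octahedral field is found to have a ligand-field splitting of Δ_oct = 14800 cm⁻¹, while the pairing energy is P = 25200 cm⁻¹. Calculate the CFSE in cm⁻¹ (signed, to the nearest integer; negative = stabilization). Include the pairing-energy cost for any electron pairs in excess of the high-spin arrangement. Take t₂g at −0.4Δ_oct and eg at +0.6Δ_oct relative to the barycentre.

With Δ_oct < P the complex is high-spin.
That gives t₂g⁵ eg².
Orbital CFSE = -0.8Δ_oct = -0.8 × 14800 = -11840 cm⁻¹.
High-spin has no excess pairs, so no pairing correction applies.

-11840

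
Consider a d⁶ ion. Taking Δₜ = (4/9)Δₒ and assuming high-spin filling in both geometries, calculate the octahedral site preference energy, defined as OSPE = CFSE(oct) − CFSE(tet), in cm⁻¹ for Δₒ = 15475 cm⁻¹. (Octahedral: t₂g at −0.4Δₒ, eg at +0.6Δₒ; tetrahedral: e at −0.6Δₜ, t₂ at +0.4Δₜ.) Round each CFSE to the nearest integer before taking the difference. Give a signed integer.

In an octahedral site d⁶ (HS) is t₂g⁴ eg², giving CFSE(oct) = -0.4Δₒ = -6190 cm⁻¹.
Tetrahedral: e³ t₂³, CFSE = 3(−0.6) + 3(+0.4) = -0.6Δₜ = -0.6 × (4/9) × 15475 = -4127 cm⁻¹.
OSPE = -6190 − (-4127) = -2063 cm⁻¹.

-2063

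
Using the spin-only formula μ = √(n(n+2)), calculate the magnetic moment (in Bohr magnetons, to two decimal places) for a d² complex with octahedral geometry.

Configuration: t₂g² eg⁰ → 2 unpaired electrons.
μ(spin-only) = √[2(2+2)] = √8 ≈ 2.83 Bohr magnetons.

2.83 Bohr magnetons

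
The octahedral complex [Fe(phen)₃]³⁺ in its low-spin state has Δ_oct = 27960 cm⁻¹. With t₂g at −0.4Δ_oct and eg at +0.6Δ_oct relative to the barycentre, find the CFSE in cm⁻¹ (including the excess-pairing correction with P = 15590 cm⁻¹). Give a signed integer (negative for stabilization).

-24740

phen is neutral, so the +3 overall charge sits on Fe: oxidation state +3.
Fe is in group 8, so Fe³⁺ is d⁵ (8 − 3 = 5).
The d⁵ electrons fill as t₂g⁵ eg⁰.
The orbital stabilization is -2.0Δ_oct = -2.0 × 27960 = -55920 cm⁻¹.
High-spin d⁵ would be t₂g³ eg² with 0 pairs; low-spin has 2, so 2 excess pairs cost +2P = +31180 cm⁻¹.
Combining: -55920 + 31180 = -24740 cm⁻¹.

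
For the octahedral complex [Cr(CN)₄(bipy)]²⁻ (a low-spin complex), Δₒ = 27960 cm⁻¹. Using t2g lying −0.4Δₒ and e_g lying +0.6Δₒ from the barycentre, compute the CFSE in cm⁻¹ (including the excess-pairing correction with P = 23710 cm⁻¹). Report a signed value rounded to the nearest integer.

Ligand charges: 4×(-1) from CN⁻ and 1×(+0) from bipy sum to -4; with overall charge -2, Cr is +2.
Group 6 minus oxidation state +2 gives a d⁴ configuration for Cr²⁺.
Electron filling gives t2g^4 e_g^0.
Orbital CFSE = 4(-0.4) + 0(0.6) = -1.6Δₒ = -1.6 × 27960 = -44736 cm⁻¹.
Pairing penalty: 1 pair vs 0 in the high-spin reference → 1 extra × P = 23710 cm⁻¹.
Combining: -44736 + 23710 = -21026 cm⁻¹.

-21026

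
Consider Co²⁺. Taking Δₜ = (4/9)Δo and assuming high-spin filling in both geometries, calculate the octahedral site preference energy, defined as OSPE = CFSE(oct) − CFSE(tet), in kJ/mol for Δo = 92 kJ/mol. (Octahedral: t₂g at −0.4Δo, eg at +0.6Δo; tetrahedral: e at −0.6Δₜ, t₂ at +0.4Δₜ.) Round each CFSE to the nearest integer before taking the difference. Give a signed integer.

-25

Group 9 minus oxidation state +2 gives a d⁷ configuration for Co²⁺.
In an octahedral site d⁷ (HS) is t2g^5 e_g^2, giving CFSE(oct) = -0.8Δo = -74 kJ/mol.
Tetrahedral: e^4 t2^3, CFSE = 4(−0.6) + 3(+0.4) = -1.2Δₜ = -1.2 × (4/9) × 92 = -49 kJ/mol.
OSPE = CFSE(oct) − CFSE(tet) = -74 − (-49) = -25 kJ/mol.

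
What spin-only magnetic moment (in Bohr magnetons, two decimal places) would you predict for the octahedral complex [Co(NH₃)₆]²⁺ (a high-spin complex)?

NH₃ is neutral, so the +2 overall charge sits on Co: oxidation state +2.
Co is in group 9, so Co²⁺ is d⁷ (9 − 2 = 7).
Configuration: t₂g⁵ eg² → 3 unpaired electrons.
μ(spin-only) = √[3(3+2)] = √15 ≈ 3.87 Bohr magnetons.

3.87 Bohr magnetons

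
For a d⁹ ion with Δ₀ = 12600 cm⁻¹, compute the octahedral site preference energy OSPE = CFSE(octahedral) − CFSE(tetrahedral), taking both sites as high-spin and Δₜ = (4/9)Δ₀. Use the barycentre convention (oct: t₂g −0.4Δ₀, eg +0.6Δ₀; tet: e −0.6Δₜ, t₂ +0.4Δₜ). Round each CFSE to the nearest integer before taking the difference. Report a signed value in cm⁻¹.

Octahedral (high-spin): t₂g⁶ eg³, CFSE = 6(−0.4) + 3(+0.6) = -0.6Δ₀ = -0.6 × 12600 = -7560 cm⁻¹.
Tetrahedral e⁴ t₂⁵ gives -0.4Δₜ = -0.4 × (4/9) × 12600 = -2240 cm⁻¹.
Subtracting, OSPE = -7560 − (-2240) = -5320 cm⁻¹.

-5320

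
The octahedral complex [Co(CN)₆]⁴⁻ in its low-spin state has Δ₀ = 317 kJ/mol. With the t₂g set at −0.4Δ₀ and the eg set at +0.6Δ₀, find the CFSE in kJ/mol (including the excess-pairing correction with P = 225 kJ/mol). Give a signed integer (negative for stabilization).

-346

Each CN⁻ contributes -1; 6 × (-1) = -6. With overall charge -4, Co is in the +2 oxidation state.
Group 9 minus oxidation state +2 gives a d⁷ configuration for Co²⁺.
Electron filling gives t₂g⁶ eg¹.
Orbital CFSE = 6(-0.4) + 1(0.6) = -1.8Δ₀ = -1.8 × 317 = -571 kJ/mol.
Relative to high-spin t₂g⁵ eg² (2 paired), the low-spin configuration has 1 additional pair, contributing +1 × 225 = +225 kJ/mol.
Net CFSE = -571 + 225 = -346 kJ/mol.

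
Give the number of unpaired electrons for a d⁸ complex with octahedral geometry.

For octahedral d⁸ the high- and low-spin configurations coincide.
Configuration: t₂g⁶ eg², giving 2 unpaired electrons.

2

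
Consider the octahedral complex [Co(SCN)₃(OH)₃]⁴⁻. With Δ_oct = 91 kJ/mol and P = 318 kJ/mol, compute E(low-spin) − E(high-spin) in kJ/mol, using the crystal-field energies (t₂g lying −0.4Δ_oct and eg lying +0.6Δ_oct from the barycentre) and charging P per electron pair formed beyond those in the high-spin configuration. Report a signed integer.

227

Ligand charges: 3×(-1) from SCN⁻ and 3×(-1) from OH⁻ sum to -6; with overall charge -4, Co is +2.
Co sits in group 9; removing 2 electrons leaves Co²⁺ with 9 − 2 = 7 d electrons.
High-spin: t₂g⁵ eg², CFSE = -0.8Δ_oct = -73 kJ/mol.
For low-spin the configuration is t₂g⁶ eg¹: orbital energy -1.8 × 91 = -164 kJ/mol, and 1 additional pair relative to high-spin adds 318 kJ/mol, giving 154 kJ/mol.
Thus E(LS) − E(HS) = 227 kJ/mol.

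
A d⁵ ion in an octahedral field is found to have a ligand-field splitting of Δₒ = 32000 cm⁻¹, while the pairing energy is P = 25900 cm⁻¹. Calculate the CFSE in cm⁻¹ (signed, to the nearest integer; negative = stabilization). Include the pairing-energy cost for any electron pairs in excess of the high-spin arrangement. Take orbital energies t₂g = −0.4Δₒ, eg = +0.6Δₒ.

Here Δₒ > P (32000 > 25900), so the low-spin state is favoured.
Configuration: t₂g⁵ eg⁰.
Orbital CFSE = -2.0Δₒ = -2.0 × 32000 = -64000 cm⁻¹.
Excess pairs vs high-spin: 2 − 0 = 2; pairing cost = +51800 cm⁻¹.
Net CFSE = -64000 + 51800 = -12200 cm⁻¹.

-12200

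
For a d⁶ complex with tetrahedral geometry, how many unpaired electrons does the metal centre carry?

4

With tetrahedral geometry the complex is necessarily high-spin.
Configuration: e³ t₂³, giving 4 unpaired electrons.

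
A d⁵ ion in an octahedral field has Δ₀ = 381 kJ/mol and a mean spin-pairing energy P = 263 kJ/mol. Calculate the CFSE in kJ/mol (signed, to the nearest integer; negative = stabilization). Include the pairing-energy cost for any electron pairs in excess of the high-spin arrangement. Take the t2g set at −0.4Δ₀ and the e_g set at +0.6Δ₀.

Here Δ₀ > P (381 > 263), so the low-spin state is favoured.
Filling d⁵ accordingly: t2g^5 e_g^0.
Orbital CFSE = -2.0Δ₀ = -2.0 × 381 = -762 kJ/mol.
Excess pairs vs high-spin: 2 − 0 = 2; pairing cost = +526 kJ/mol.
Net CFSE = -762 + 526 = -236 kJ/mol.

-236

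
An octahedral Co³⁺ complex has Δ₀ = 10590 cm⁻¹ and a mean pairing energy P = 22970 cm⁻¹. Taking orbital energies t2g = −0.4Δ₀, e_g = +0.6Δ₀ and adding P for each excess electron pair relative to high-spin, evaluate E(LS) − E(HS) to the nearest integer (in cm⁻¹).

24760

Co sits in group 9; removing 3 electrons leaves Co³⁺ with 9 − 3 = 6 d electrons.
In the high-spin limit (t2g^4 e_g^2) the orbital term is -0.4Δ₀ = -4236 cm⁻¹, with no excess pairing.
Low-spin t2g^6 e_g^0 gives -2.4Δ₀ = -25416 cm⁻¹, but forming 2 extra pairs costs 2P = 45940 cm⁻¹, so E(LS) = -25416 + 45940 = 20524 cm⁻¹.
The difference is 20524 − (-4236) = 24760 cm⁻¹, so high-spin lies lower.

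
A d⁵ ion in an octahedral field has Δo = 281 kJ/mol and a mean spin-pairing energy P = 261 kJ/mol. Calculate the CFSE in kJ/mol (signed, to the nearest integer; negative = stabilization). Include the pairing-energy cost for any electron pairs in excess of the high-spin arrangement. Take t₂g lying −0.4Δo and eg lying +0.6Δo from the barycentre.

-40

Here Δo > P (281 > 261), so the low-spin state is favoured.
Configuration: t₂g⁵ eg⁰.
Orbital CFSE = -2.0Δo = -2.0 × 281 = -562 kJ/mol.
Excess pairs vs high-spin: 2 − 0 = 2; pairing cost = +522 kJ/mol.
Net CFSE = -562 + 522 = -40 kJ/mol.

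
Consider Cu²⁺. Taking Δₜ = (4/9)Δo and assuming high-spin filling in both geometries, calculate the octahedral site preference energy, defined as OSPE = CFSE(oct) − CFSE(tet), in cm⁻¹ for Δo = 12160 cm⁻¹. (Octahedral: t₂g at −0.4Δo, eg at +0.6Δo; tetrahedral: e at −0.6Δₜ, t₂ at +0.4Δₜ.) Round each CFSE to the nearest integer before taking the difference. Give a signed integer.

Cu²⁺: group 11, so d-count = 11 − 2 = 9.
Octahedral (high-spin): t2g^6 e_g^3, CFSE = 6(−0.4) + 3(+0.6) = -0.6Δo = -0.6 × 12160 = -7296 cm⁻¹.
In a tetrahedral site the filling is e^4 t2^5: CFSE(tet) = -0.4Δₜ = -0.4 × (4/9)(12160) = -2162 cm⁻¹.
OSPE = -7296 − (-2162) = -5134 cm⁻¹.

-5134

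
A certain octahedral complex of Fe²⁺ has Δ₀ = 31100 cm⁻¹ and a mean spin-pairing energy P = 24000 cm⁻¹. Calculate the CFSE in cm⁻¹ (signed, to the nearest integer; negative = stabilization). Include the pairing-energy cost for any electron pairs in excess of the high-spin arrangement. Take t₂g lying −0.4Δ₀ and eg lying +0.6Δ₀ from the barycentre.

-26640

Group 8 minus oxidation state +2 gives a d⁶ configuration for Fe²⁺.
Here Δ₀ > P (31100 > 24000), so the low-spin state is favoured.
Filling d⁶ accordingly: t₂g⁶ eg⁰.
Orbital CFSE = -2.4Δ₀ = -2.4 × 31100 = -74640 cm⁻¹.
Excess pairs vs high-spin: 3 − 1 = 2; pairing cost = +48000 cm⁻¹.
Net CFSE = -74640 + 48000 = -26640 cm⁻¹.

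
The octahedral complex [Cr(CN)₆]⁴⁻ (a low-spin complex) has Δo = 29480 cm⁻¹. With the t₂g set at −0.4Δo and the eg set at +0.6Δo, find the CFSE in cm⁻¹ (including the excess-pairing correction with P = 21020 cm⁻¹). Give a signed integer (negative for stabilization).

-26148

Each CN⁻ contributes -1; 6 × (-1) = -6. With overall charge -4, Cr is in the +2 oxidation state.
Cr is in group 6, so Cr²⁺ is d⁴ (6 − 2 = 4).
Electron filling gives t₂g⁴ eg⁰.
Orbital CFSE = 4(-0.4) + 0(0.6) = -1.6Δo = -1.6 × 29480 = -47168 cm⁻¹.
Relative to high-spin t₂g³ eg¹ (0 paired), the low-spin configuration has 1 additional pair, contributing +1 × 21020 = +21020 cm⁻¹.
Net CFSE = -47168 + 21020 = -26148 cm⁻¹.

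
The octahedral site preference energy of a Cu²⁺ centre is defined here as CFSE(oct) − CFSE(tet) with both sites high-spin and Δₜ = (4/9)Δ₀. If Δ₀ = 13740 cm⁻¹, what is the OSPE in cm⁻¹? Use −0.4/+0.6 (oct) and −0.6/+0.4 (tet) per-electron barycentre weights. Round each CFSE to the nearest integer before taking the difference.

Cu sits in group 11; removing 2 electrons leaves Cu²⁺ with 11 − 2 = 9 d electrons.
Octahedral (high-spin): t₂g⁶ eg³, CFSE = 6(−0.4) + 3(+0.6) = -0.6Δ₀ = -0.6 × 13740 = -8244 cm⁻¹.
In a tetrahedral site the filling is e⁴ t₂⁵: CFSE(tet) = -0.4Δₜ = -0.4 × (4/9)(13740) = -2443 cm⁻¹.
OSPE = CFSE(oct) − CFSE(tet) = -8244 − (-2443) = -5801 cm⁻¹.

-5801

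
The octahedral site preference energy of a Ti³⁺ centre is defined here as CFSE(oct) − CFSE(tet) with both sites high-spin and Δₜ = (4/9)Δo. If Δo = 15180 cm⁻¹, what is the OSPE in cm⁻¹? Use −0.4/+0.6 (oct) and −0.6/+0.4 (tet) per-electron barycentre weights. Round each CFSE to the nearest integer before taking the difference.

Ti sits in group 4; removing 3 electrons leaves Ti³⁺ with 4 − 3 = 1 d electrons.
Octahedral high-spin t₂g¹ eg⁰: CFSE = -0.4 × 15180 = -6072 cm⁻¹.
Tetrahedral: e¹ t₂⁰, CFSE = 1(−0.6) + 0(+0.4) = -0.6Δₜ = -0.6 × (4/9) × 15180 = -4048 cm⁻¹.
Subtracting, OSPE = -6072 − (-4048) = -2024 cm⁻¹.

-2024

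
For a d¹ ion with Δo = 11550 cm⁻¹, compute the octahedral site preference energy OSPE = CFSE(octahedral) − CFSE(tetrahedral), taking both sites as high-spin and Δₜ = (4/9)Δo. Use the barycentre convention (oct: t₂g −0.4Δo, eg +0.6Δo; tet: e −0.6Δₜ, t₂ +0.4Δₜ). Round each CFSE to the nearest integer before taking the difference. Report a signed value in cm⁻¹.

-1540

Octahedral high-spin t2g^1 e_g^0: CFSE = -0.4 × 11550 = -4620 cm⁻¹.
Tetrahedral e^1 t2^0 gives -0.6Δₜ = -0.6 × (4/9) × 11550 = -3080 cm⁻¹.
OSPE = CFSE(oct) − CFSE(tet) = -4620 − (-3080) = -1540 cm⁻¹.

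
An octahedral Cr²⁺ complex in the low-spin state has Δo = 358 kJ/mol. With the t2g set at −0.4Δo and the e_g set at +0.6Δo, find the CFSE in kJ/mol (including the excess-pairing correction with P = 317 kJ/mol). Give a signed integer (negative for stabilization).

-256

Cr is in group 6, so Cr²⁺ is d⁴ (6 − 2 = 4).
Configuration: t2g^4 e_g^0.
Orbital CFSE = 4(-0.4) + 0(0.6) = -1.6Δo = -1.6 × 358 = -573 kJ/mol.
Pairing penalty: 1 pair vs 0 in the high-spin reference → 1 extra × P = 317 kJ/mol.
Combining: -573 + 317 = -256 kJ/mol.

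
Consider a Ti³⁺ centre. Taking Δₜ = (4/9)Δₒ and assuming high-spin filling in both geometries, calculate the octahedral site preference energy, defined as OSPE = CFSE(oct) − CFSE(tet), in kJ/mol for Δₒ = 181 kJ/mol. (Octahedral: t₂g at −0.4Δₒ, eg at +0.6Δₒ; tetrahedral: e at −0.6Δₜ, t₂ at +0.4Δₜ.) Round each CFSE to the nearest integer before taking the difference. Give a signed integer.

Ti sits in group 4; removing 3 electrons leaves Ti³⁺ with 4 − 3 = 1 d electrons.
Octahedral high-spin t2g^1 e_g^0: CFSE = -0.4 × 181 = -72 kJ/mol.
In a tetrahedral site the filling is e^1 t2^0: CFSE(tet) = -0.6Δₜ = -0.6 × (4/9)(181) = -48 kJ/mol.
OSPE = -72 − (-48) = -24 kJ/mol.

-24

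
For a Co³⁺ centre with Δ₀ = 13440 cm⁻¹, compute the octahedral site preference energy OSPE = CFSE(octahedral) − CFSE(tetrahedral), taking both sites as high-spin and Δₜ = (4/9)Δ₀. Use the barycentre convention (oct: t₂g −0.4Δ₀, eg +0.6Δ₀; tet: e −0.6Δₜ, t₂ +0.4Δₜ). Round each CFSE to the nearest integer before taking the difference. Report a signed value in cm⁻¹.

-1792

Co is in group 9, so Co³⁺ is d⁶ (9 − 3 = 6).
In an octahedral site d⁶ (HS) is t₂g⁴ eg², giving CFSE(oct) = -0.4Δ₀ = -5376 cm⁻¹.
Tetrahedral e³ t₂³ gives -0.6Δₜ = -0.6 × (4/9) × 13440 = -3584 cm⁻¹.
Subtracting, OSPE = -5376 − (-3584) = -1792 cm⁻¹.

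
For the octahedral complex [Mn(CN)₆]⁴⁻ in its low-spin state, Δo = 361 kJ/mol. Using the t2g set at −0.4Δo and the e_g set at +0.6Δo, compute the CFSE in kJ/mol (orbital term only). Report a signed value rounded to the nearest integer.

-722

Each CN⁻ contributes -1; 6 × (-1) = -6. With overall charge -4, Mn is in the +2 oxidation state.
Group 7 minus oxidation state +2 gives a d⁵ configuration for Mn²⁺.
Electron filling gives t2g^5 e_g^0.
Orbital CFSE = 5(-0.4) + 0(0.6) = -2.0Δo = -2.0 × 361 = -722 kJ/mol.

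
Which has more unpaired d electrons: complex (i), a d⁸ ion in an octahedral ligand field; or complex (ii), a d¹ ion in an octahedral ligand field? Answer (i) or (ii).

(i)

(i): t2g^6 e_g^2 → 2 unpaired.
(ii): For octahedral d¹ the high- and low-spin configurations coincide; t2g^1 e_g^0 → 1 unpaired.
So (i) has more unpaired electrons.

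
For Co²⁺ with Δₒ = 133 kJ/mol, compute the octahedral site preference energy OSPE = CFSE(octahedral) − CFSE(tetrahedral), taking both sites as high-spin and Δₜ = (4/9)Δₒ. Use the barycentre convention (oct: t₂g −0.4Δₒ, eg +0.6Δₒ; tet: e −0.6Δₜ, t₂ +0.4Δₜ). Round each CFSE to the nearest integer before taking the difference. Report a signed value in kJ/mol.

Group 9 minus oxidation state +2 gives a d⁷ configuration for Co²⁺.
Octahedral (high-spin): t₂g⁵ eg², CFSE = 5(−0.4) + 2(+0.6) = -0.8Δₒ = -0.8 × 133 = -106 kJ/mol.
Tetrahedral: e⁴ t₂³, CFSE = 4(−0.6) + 3(+0.4) = -1.2Δₜ = -1.2 × (4/9) × 133 = -71 kJ/mol.
OSPE = CFSE(oct) − CFSE(tet) = -106 − (-71) = -35 kJ/mol.

-35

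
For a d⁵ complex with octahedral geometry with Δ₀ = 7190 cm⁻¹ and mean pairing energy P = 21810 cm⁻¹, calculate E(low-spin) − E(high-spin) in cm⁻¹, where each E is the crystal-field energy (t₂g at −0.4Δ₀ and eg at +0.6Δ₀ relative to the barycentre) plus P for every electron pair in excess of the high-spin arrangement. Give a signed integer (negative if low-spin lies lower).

High-spin: t₂g³ eg², CFSE = 0.0Δ₀ = 0 cm⁻¹.
Low-spin t₂g⁵ eg⁰ gives -2.0Δ₀ = -14380 cm⁻¹, but forming 2 extra pairs costs 2P = 43620 cm⁻¹, so E(LS) = -14380 + 43620 = 29240 cm⁻¹.
E(LS) − E(HS) = 29240 − (0) = 29240 cm⁻¹.

29240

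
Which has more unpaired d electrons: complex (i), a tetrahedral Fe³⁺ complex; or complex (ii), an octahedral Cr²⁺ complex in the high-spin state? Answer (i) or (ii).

(i): Fe³⁺: group 8, so d-count = 8 − 3 = 5; Tetrahedral fields are weak (Δₜ ≈ 4/9 Δₒ), so electrons fill high-spin; e² t₂³ → 5 unpaired.
(ii): Cr is in group 6, so Cr²⁺ is d⁴ (6 − 2 = 4); t₂g³ eg¹ → 4 unpaired.
So (i) has more unpaired electrons.

(i)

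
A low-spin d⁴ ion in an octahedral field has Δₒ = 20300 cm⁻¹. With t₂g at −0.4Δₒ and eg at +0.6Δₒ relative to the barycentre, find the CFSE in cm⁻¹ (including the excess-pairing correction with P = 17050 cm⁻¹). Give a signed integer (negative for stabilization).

Configuration: t₂g⁴ eg⁰.
CFSE(orbital) = 4×(-0.4Δₒ) + 0×(0.6Δₒ) = -1.6Δₒ; with Δₒ = 20300 cm⁻¹ that is -32480 cm⁻¹.
Pairing penalty: 1 pair vs 0 in the high-spin reference → 1 extra × P = 17050 cm⁻¹.
Overall CFSE = -32480 + 17050 = -15430 cm⁻¹.

-15430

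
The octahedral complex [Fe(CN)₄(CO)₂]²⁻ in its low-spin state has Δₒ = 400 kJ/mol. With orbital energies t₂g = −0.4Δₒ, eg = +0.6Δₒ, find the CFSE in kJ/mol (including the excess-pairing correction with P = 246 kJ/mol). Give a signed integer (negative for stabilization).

Ligand charges: 4×(-1) from CN⁻ and 2×(+0) from CO sum to -4; with overall charge -2, Fe is +2.
Fe is in group 8, so Fe²⁺ is d⁶ (8 − 2 = 6).
Configuration: t₂g⁶ eg⁰.
Orbital CFSE = 6(-0.4) + 0(0.6) = -2.4Δₒ = -2.4 × 400 = -960 kJ/mol.
Pairing penalty: 3 pairs vs 1 in the high-spin reference → 2 extra × P = 492 kJ/mol.
Overall CFSE = -960 + 492 = -468 kJ/mol.

-468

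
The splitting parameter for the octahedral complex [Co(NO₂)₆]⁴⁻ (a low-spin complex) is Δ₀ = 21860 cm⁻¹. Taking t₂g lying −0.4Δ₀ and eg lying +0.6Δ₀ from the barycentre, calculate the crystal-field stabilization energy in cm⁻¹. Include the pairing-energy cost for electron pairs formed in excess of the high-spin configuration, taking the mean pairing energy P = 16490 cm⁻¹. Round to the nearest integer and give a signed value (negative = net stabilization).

-22858

Each NO₂⁻ contributes -1; 6 × (-1) = -6. With overall charge -4, Co is in the +2 oxidation state.
Co sits in group 9; removing 2 electrons leaves Co²⁺ with 9 − 2 = 7 d electrons.
Electron filling gives t₂g⁶ eg¹.
CFSE(orbital) = 6×(-0.4Δ₀) + 1×(0.6Δ₀) = -1.8Δ₀; with Δ₀ = 21860 cm⁻¹ that is -39348 cm⁻¹.
Relative to high-spin t₂g⁵ eg² (2 paired), the low-spin configuration has 1 additional pair, contributing +1 × 16490 = +16490 cm⁻¹.
Net CFSE = -39348 + 16490 = -22858 cm⁻¹.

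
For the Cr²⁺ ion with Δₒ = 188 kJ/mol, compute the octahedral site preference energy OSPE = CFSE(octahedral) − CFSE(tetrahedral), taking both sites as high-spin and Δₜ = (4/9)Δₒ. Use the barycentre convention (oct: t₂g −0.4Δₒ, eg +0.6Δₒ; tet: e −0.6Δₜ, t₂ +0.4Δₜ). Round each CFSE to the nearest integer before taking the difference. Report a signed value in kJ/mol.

Group 6 minus oxidation state +2 gives a d⁴ configuration for Cr²⁺.
Octahedral high-spin t2g^3 e_g^1: CFSE = -0.6 × 188 = -113 kJ/mol.
Tetrahedral e^2 t2^2 gives -0.4Δₜ = -0.4 × (4/9) × 188 = -33 kJ/mol.
OSPE = CFSE(oct) − CFSE(tet) = -113 − (-33) = -80 kJ/mol.

-80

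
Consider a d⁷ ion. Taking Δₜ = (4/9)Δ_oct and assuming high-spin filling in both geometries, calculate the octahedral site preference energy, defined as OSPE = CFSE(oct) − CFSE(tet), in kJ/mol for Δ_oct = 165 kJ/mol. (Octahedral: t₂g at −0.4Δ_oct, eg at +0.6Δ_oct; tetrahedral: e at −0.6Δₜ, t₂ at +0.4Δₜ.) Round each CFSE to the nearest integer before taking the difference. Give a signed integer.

-44

Octahedral (high-spin): t₂g⁵ eg², CFSE = 5(−0.4) + 2(+0.6) = -0.8Δ_oct = -0.8 × 165 = -132 kJ/mol.
Tetrahedral e⁴ t₂³ gives -1.2Δₜ = -1.2 × (4/9) × 165 = -88 kJ/mol.
OSPE = CFSE(oct) − CFSE(tet) = -132 − (-88) = -44 kJ/mol.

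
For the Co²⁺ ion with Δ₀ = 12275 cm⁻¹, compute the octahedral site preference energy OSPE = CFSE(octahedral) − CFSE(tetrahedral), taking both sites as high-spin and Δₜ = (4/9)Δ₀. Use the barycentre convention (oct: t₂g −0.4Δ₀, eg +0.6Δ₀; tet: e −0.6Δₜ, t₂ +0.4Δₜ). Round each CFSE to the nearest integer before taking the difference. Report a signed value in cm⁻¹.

Co is in group 9, so Co²⁺ is d⁷ (9 − 2 = 7).
Octahedral (high-spin): t₂g⁵ eg², CFSE = 5(−0.4) + 2(+0.6) = -0.8Δ₀ = -0.8 × 12275 = -9820 cm⁻¹.
In a tetrahedral site the filling is e⁴ t₂³: CFSE(tet) = -1.2Δₜ = -1.2 × (4/9)(12275) = -6547 cm⁻¹.
OSPE = CFSE(oct) − CFSE(tet) = -9820 − (-6547) = -3273 cm⁻¹.

-3273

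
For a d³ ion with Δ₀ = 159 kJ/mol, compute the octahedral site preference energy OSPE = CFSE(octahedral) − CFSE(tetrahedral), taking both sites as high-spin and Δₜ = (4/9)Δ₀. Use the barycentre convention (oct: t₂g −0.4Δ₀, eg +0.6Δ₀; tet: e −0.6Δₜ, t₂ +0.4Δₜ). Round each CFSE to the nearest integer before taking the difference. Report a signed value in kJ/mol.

In an octahedral site d³ (HS) is t2g^3 e_g^0, giving CFSE(oct) = -1.2Δ₀ = -191 kJ/mol.
Tetrahedral e^2 t2^1 gives -0.8Δₜ = -0.8 × (4/9) × 159 = -57 kJ/mol.
OSPE = -191 − (-57) = -134 kJ/mol.

-134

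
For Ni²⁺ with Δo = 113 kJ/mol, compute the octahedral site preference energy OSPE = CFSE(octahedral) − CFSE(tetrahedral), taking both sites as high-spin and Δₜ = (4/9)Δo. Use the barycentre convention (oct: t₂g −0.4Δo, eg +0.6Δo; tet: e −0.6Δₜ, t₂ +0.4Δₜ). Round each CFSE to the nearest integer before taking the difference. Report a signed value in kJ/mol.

Group 10 minus oxidation state +2 gives a d⁸ configuration for Ni²⁺.
Octahedral high-spin t₂g⁶ eg²: CFSE = -1.2 × 113 = -136 kJ/mol.
Tetrahedral: e⁴ t₂⁴, CFSE = 4(−0.6) + 4(+0.4) = -0.8Δₜ = -0.8 × (4/9) × 113 = -40 kJ/mol.
OSPE = -136 − (-40) = -96 kJ/mol.

-96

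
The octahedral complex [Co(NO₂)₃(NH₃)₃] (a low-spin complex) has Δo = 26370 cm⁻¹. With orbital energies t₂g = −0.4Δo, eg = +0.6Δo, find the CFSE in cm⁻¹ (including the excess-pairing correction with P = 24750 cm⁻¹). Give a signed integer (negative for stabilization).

Ligand charges: 3×(-1) from NO₂⁻ and 3×(+0) from NH₃ sum to -3; with overall charge +0, Co is +3.
Co is in group 9, so Co³⁺ is d⁶ (9 − 3 = 6).
The d⁶ electrons fill as t₂g⁶ eg⁰.
Orbital CFSE = 6(-0.4) + 0(0.6) = -2.4Δo = -2.4 × 26370 = -63288 cm⁻¹.
Pairing penalty: 3 pairs vs 1 in the high-spin reference → 2 extra × P = 49500 cm⁻¹.
Combining: -63288 + 49500 = -13788 cm⁻¹.

-13788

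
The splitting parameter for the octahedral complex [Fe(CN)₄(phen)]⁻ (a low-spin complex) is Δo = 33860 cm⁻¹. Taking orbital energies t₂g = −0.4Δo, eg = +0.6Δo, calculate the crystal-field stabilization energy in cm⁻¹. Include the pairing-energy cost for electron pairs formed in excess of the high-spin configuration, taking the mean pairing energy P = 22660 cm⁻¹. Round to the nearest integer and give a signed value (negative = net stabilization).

-22400

Ligand charges: 4×(-1) from CN⁻ and 1×(+0) from phen sum to -4; with overall charge -1, Fe is +3.
Fe is in group 8, so Fe³⁺ is d⁵ (8 − 3 = 5).
Electron filling gives t₂g⁵ eg⁰.
Orbital CFSE = 5(-0.4) + 0(0.6) = -2.0Δo = -2.0 × 33860 = -67720 cm⁻¹.
High-spin d⁵ would be t₂g³ eg² with 0 pairs; low-spin has 2, so 2 excess pairs cost +2P = +45320 cm⁻¹.
Combining: -67720 + 45320 = -22400 cm⁻¹.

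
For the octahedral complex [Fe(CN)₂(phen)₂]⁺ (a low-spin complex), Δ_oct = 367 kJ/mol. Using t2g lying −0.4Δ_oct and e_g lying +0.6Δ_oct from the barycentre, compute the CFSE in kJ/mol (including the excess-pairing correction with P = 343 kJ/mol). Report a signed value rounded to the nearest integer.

Ligand charges: 2×(-1) from CN⁻ and 2×(+0) from phen sum to -2; with overall charge +1, Fe is +3.
Fe³⁺: group 8, so d-count = 8 − 3 = 5.
Electron filling gives t2g^5 e_g^0.
CFSE(orbital) = 5×(-0.4Δ_oct) + 0×(0.6Δ_oct) = -2.0Δ_oct; with Δ_oct = 367 kJ/mol that is -734 kJ/mol.
High-spin d⁵ would be t2g^3 e_g^2 with 0 pairs; low-spin has 2, so 2 excess pairs cost +2P = +686 kJ/mol.
Net CFSE = -734 + 686 = -48 kJ/mol.

-48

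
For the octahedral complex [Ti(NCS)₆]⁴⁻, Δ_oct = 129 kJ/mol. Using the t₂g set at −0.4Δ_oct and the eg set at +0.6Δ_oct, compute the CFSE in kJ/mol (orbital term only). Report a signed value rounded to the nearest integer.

-103

Each NCS⁻ contributes -1; 6 × (-1) = -6. With overall charge -4, Ti is in the +2 oxidation state.
Group 4 minus oxidation state +2 gives a d² configuration for Ti²⁺.
The d² electrons fill as t₂g² eg⁰.
CFSE(orbital) = 2×(-0.4Δ_oct) + 0×(0.6Δ_oct) = -0.8Δ_oct; with Δ_oct = 129 kJ/mol that is -103 kJ/mol.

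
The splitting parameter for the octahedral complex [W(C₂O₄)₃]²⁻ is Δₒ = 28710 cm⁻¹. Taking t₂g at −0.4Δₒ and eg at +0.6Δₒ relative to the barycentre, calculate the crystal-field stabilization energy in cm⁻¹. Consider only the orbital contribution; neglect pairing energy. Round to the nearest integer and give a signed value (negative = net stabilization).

Each C₂O₄²⁻ contributes -2; 3 × (-2) = -6. With overall charge -2, W is in the +4 oxidation state.
Group 6 minus oxidation state +4 gives a d² configuration for W⁴⁺.
For octahedral d² the high- and low-spin configurations coincide.
Electron filling gives t₂g² eg⁰.
Orbital CFSE = 2(-0.4) + 0(0.6) = -0.8Δₒ = -0.8 × 28710 = -22968 cm⁻¹.

-22968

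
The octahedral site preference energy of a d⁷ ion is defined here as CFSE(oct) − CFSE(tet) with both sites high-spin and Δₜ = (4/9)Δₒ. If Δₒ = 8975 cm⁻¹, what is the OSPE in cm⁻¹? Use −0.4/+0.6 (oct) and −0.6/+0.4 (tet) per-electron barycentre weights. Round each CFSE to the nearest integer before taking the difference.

Octahedral high-spin t₂g⁵ eg²: CFSE = -0.8 × 8975 = -7180 cm⁻¹.
Tetrahedral e⁴ t₂³ gives -1.2Δₜ = -1.2 × (4/9) × 8975 = -4787 cm⁻¹.
OSPE = -7180 − (-4787) = -2393 cm⁻¹.

-2393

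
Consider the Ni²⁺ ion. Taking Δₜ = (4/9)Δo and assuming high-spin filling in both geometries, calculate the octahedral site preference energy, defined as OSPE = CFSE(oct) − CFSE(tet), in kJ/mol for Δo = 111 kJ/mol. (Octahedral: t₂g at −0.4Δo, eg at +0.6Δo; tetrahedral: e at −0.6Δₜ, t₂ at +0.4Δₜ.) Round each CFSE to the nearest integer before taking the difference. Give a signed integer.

-94

Ni sits in group 10; removing 2 electrons leaves Ni²⁺ with 10 − 2 = 8 d electrons.
In an octahedral site d⁸ (HS) is t₂g⁶ eg², giving CFSE(oct) = -1.2Δo = -133 kJ/mol.
Tetrahedral e⁴ t₂⁴ gives -0.8Δₜ = -0.8 × (4/9) × 111 = -39 kJ/mol.
OSPE = -133 − (-39) = -94 kJ/mol.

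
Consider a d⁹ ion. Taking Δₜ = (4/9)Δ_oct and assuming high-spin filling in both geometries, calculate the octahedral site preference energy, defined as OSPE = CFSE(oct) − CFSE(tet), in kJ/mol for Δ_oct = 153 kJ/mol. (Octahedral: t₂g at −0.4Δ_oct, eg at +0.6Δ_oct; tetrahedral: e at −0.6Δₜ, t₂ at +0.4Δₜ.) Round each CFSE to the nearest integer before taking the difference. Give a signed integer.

-65

Octahedral high-spin t2g^6 e_g^3: CFSE = -0.6 × 153 = -92 kJ/mol.
In a tetrahedral site the filling is e^4 t2^5: CFSE(tet) = -0.4Δₜ = -0.4 × (4/9)(153) = -27 kJ/mol.
OSPE = -92 − (-27) = -65 kJ/mol.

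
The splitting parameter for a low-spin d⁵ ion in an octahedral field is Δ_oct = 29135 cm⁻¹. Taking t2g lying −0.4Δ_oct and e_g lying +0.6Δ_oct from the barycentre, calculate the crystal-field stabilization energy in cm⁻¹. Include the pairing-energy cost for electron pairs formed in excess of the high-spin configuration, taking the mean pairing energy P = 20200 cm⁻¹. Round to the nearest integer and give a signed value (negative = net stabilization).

Electron filling gives t2g^5 e_g^0.
The orbital stabilization is -2.0Δ_oct = -2.0 × 29135 = -58270 cm⁻¹.
High-spin d⁵ would be t2g^3 e_g^2 with 0 pairs; low-spin has 2, so 2 excess pairs cost +2P = +40400 cm⁻¹.
Net CFSE = -58270 + 40400 = -17870 cm⁻¹.

-17870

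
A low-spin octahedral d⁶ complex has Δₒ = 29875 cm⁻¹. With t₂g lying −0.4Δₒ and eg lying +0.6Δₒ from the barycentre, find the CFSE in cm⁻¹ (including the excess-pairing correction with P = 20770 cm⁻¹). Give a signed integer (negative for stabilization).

-30160

The d⁶ electrons fill as t₂g⁶ eg⁰.
CFSE(orbital) = 6×(-0.4Δₒ) + 0×(0.6Δₒ) = -2.4Δₒ; with Δₒ = 29875 cm⁻¹ that is -71700 cm⁻¹.
Relative to high-spin t₂g⁴ eg² (1 paired), the low-spin configuration has 2 additional pairs, contributing +2 × 20770 = +41540 cm⁻¹.
Overall CFSE = -71700 + 41540 = -30160 cm⁻¹.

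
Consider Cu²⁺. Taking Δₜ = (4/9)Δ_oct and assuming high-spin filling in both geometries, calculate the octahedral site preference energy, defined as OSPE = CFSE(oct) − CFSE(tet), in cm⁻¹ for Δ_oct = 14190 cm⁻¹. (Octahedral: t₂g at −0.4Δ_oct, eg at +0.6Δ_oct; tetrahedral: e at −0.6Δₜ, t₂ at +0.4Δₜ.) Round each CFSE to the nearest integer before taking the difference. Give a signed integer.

Cu²⁺: group 11, so d-count = 11 − 2 = 9.
In an octahedral site d⁹ (HS) is t₂g⁶ eg³, giving CFSE(oct) = -0.6Δ_oct = -8514 cm⁻¹.
Tetrahedral: e⁴ t₂⁵, CFSE = 4(−0.6) + 5(+0.4) = -0.4Δₜ = -0.4 × (4/9) × 14190 = -2523 cm⁻¹.
Subtracting, OSPE = -8514 − (-2523) = -5991 cm⁻¹.

-5991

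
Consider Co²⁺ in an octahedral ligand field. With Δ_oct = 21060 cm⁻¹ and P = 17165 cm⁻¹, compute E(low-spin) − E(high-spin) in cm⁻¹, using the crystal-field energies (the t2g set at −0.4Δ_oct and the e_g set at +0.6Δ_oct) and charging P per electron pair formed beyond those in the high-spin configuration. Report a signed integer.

Co²⁺: group 9, so d-count = 9 − 2 = 7.
High-spin: t2g^5 e_g^2, CFSE = -0.8Δ_oct = -16848 cm⁻¹.
Low-spin t2g^6 e_g^1 gives -1.8Δ_oct = -37908 cm⁻¹, but forming 1 extra pair costs 1P = 17165 cm⁻¹, so E(LS) = -37908 + 17165 = -20743 cm⁻¹.
The difference is -20743 − (-16848) = -3895 cm⁻¹, so low-spin lies lower.

-3895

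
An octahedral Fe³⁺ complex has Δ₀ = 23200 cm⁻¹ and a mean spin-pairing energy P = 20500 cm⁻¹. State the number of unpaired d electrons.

1

Fe sits in group 8; removing 3 electrons leaves Fe³⁺ with 8 − 3 = 5 d electrons.
Δ₀ > P, so pairing is preferred: the ground state is low-spin.
That gives t₂g⁵ eg⁰.
Unpaired electrons: 1.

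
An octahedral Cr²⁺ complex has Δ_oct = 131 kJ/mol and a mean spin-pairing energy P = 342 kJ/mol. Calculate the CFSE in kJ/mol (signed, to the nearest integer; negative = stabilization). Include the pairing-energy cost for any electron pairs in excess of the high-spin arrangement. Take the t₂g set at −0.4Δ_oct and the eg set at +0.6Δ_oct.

Group 6 minus oxidation state +2 gives a d⁴ configuration for Cr²⁺.
With Δ_oct < P the complex is high-spin.
Filling d⁴ accordingly: t₂g³ eg¹.
Orbital CFSE = -0.6Δ_oct = -0.6 × 131 = -79 kJ/mol.
High-spin has no excess pairs, so no pairing correction applies.

-79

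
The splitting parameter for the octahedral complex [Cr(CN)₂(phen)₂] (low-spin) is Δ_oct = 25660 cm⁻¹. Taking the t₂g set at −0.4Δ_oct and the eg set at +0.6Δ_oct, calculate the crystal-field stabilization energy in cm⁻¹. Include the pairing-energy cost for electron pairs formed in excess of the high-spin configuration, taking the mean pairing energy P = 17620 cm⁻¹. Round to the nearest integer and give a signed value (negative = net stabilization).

Ligand charges: 2×(-1) from CN⁻ and 2×(+0) from phen sum to -2; with overall charge +0, Cr is +2.
Cr sits in group 6; removing 2 electrons leaves Cr²⁺ with 6 − 2 = 4 d electrons.
Configuration: t₂g⁴ eg⁰.
The orbital stabilization is -1.6Δ_oct = -1.6 × 25660 = -41056 cm⁻¹.
Pairing penalty: 1 pair vs 0 in the high-spin reference → 1 extra × P = 17620 cm⁻¹.
Overall CFSE = -41056 + 17620 = -23436 cm⁻¹.

-23436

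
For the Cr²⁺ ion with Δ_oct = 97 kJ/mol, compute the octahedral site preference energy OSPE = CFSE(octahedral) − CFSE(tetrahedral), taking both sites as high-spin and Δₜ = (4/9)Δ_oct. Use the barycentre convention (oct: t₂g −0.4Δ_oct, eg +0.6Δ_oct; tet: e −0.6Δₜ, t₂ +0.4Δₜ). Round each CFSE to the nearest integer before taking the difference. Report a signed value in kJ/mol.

-41

Cr²⁺: group 6, so d-count = 6 − 2 = 4.
Octahedral (high-spin): t2g^3 e_g^1, CFSE = 3(−0.4) + 1(+0.6) = -0.6Δ_oct = -0.6 × 97 = -58 kJ/mol.
In a tetrahedral site the filling is e^2 t2^2: CFSE(tet) = -0.4Δₜ = -0.4 × (4/9)(97) = -17 kJ/mol.
Subtracting, OSPE = -58 − (-17) = -41 kJ/mol.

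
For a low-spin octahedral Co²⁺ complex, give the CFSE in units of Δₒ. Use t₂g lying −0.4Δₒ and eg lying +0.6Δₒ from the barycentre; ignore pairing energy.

Co sits in group 9; removing 2 electrons leaves Co²⁺ with 9 − 2 = 7 d electrons.
Configuration: t₂g⁶ eg¹.
CFSE = 6(-0.4Δₒ) + 1(0.6Δₒ) = -2.4Δₒ + 0.6Δₒ = -1.8Δₒ.

-1.8 Δₒ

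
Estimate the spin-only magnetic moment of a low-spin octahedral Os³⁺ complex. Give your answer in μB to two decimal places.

1.73 μB

Os sits in group 8; removing 3 electrons leaves Os³⁺ with 8 − 3 = 5 d electrons.
Configuration: t2g^5 e_g^0 → 1 unpaired electron.
μ(spin-only) = √[1(1+2)] = √3 ≈ 1.73 μB.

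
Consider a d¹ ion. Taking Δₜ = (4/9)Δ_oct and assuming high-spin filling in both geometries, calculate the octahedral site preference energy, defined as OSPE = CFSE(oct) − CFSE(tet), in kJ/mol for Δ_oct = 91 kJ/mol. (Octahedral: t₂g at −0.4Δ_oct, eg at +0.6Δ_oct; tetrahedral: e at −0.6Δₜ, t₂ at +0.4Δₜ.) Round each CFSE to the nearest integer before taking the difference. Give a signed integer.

-12

Octahedral high-spin t₂g¹ eg⁰: CFSE = -0.4 × 91 = -36 kJ/mol.
Tetrahedral: e¹ t₂⁰, CFSE = 1(−0.6) + 0(+0.4) = -0.6Δₜ = -0.6 × (4/9) × 91 = -24 kJ/mol.
OSPE = CFSE(oct) − CFSE(tet) = -36 − (-24) = -12 kJ/mol.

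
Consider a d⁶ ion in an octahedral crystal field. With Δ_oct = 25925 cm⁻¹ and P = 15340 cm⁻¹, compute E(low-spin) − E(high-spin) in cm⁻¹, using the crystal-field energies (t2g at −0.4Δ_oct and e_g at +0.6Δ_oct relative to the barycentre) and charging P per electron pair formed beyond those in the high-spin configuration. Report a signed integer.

-21170

High-spin d⁶ fills as t2g^4 e_g^2 with CFSE 4(−0.4) + 2(+0.6) = -0.4Δ_oct = -10370 cm⁻¹.
Low-spin t2g^6 e_g^0 gives -2.4Δ_oct = -62220 cm⁻¹, but forming 2 extra pairs costs 2P = 30680 cm⁻¹, so E(LS) = -62220 + 30680 = -31540 cm⁻¹.
The difference is -31540 − (-10370) = -21170 cm⁻¹, so low-spin lies lower.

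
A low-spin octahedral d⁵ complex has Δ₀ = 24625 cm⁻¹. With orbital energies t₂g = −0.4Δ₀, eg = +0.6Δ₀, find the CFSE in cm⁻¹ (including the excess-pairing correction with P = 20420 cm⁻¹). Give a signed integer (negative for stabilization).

-8410

Configuration: t₂g⁵ eg⁰.
The orbital stabilization is -2.0Δ₀ = -2.0 × 24625 = -49250 cm⁻¹.
Relative to high-spin t₂g³ eg² (0 paired), the low-spin configuration has 2 additional pairs, contributing +2 × 20420 = +40840 cm⁻¹.
Net CFSE = -49250 + 40840 = -8410 cm⁻¹.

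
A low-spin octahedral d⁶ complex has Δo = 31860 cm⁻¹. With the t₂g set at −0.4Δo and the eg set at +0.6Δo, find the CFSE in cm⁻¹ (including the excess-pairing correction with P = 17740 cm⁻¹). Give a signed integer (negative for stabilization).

-40984

Configuration: t₂g⁶ eg⁰.
The orbital stabilization is -2.4Δo = -2.4 × 31860 = -76464 cm⁻¹.
High-spin d⁶ would be t₂g⁴ eg² with 1 pair; low-spin has 3, so 2 excess pairs cost +2P = +35480 cm⁻¹.
Overall CFSE = -76464 + 35480 = -40984 cm⁻¹.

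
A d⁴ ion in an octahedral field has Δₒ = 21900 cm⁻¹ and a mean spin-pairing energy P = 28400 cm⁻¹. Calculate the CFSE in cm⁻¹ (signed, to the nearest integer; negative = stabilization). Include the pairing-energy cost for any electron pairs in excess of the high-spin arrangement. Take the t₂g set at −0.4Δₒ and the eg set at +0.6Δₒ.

-13140

Δₒ < P, so pairing is avoided: the ground state is high-spin.
Configuration: t₂g³ eg¹.
Orbital CFSE = -0.6Δₒ = -0.6 × 21900 = -13140 cm⁻¹.
High-spin has no excess pairs, so no pairing correction applies.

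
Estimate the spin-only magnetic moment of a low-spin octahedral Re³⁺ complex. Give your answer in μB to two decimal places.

Re³⁺: group 7, so d-count = 7 − 3 = 4.
Configuration: t₂g⁴ eg⁰ → 2 unpaired electrons.
μ(spin-only) = √[2(2+2)] = √8 ≈ 2.83 μB.

2.83 μB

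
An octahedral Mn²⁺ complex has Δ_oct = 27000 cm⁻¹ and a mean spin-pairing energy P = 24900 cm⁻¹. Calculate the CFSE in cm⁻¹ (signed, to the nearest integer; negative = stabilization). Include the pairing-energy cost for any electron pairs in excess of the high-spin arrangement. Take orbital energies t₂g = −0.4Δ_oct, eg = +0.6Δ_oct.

-4200

Mn²⁺: group 7, so d-count = 7 − 2 = 5.
With Δ_oct > P the complex is low-spin.
Configuration: t₂g⁵ eg⁰.
Orbital CFSE = -2.0Δ_oct = -2.0 × 27000 = -54000 cm⁻¹.
Excess pairs vs high-spin: 2 − 0 = 2; pairing cost = +49800 cm⁻¹.
Net CFSE = -54000 + 49800 = -4200 cm⁻¹.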